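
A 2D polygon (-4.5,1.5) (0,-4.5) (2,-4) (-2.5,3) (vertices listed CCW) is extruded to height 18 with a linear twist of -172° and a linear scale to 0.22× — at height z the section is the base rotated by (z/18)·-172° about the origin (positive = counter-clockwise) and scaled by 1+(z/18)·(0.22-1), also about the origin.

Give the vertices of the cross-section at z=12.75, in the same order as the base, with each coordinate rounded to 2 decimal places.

Cross-section at z=12.75: (1.63,1.36) (-1.71,1.06) (-1.99,0.18) (1.73,0.24)

t = z/height = 12.75/18 = 0.708333
s = 1 + (scale-1)·z/height = 1 + (0.22-1)·12.75/18 = 0.447500
θ = twist·z/height = -172°·12.75/18 = -121.8333° = -2.126393 rad
cos θ = -0.527450, sin θ = -0.849586 (intermediates below are computed at full precision and shown rounded to 5 d.p.)
v1: (-4.5,1.5) → rotate → (3.64790,3.03196) → ×s → (1.63244,1.35680) → (1.63,1.36)
v2: (0,-4.5) → rotate → (-3.82314,2.37353) → ×s → (-1.71085,1.06215) → (-1.71,1.06)
v3: (2,-4) → rotate → (-4.45324,0.41063) → ×s → (-1.99283,0.18376) → (-1.99,0.18)
v4: (-2.5,3) → rotate → (3.86738,0.54161) → ×s → (1.73065,0.24237) → (1.73,0.24)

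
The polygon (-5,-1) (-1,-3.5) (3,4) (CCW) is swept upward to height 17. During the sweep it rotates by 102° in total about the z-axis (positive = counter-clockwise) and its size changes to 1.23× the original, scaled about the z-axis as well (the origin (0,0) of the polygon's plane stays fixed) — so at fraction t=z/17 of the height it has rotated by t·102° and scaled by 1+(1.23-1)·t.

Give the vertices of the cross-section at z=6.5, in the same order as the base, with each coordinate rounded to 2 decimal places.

Cross-section at z=6.5: (-3.54,-4.27) (1.55,-3.64) (-0.20,5.44)

t = z/height = 6.5/17 = 0.382353
s = 1 + (scale-1)·z/height = 1 + (1.23-1)·6.5/17 = 1.087941
θ = twist·z/height = 102°·6.5/17 = 39.0000° = 0.680678 rad
cos θ = 0.777146, sin θ = 0.629320 (intermediates below are computed at full precision and shown rounded to 5 d.p.)
v1: (-5,-1) → rotate → (-3.25641,-3.92375) → ×s → (-3.54278,-4.26881) → (-3.54,-4.27)
v2: (-1,-3.5) → rotate → (1.42548,-3.34933) → ×s → (1.55083,-3.64388) → (1.55,-3.64)
v3: (3,4) → rotate → (-0.18584,4.99655) → ×s → (-0.20219,5.43595) → (-0.20,5.44)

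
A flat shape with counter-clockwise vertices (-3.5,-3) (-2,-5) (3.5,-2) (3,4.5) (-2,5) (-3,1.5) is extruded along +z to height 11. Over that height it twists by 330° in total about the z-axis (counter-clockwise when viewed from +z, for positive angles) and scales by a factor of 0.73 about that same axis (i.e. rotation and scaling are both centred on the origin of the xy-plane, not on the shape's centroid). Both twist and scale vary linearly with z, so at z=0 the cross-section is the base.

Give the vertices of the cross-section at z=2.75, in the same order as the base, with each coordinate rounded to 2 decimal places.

Cross-section at z=2.75: (2.35,-3.60) (4.38,-2.46) (2.28,2.99) (-3.80,3.32) (-4.87,-1.24) (-1.75,-2.59)

t = z/height = 2.75/11 = 0.25
s = 1 + (scale-1)·z/height = 1 + (0.73-1)·2.75/11 = 0.932500
θ = twist·z/height = 330°·2.75/11 = 82.5000° = 1.439897 rad
cos θ = 0.130526, sin θ = 0.991445 (intermediates below are computed at full precision and shown rounded to 5 d.p.)
v1: (-3.5,-3) → rotate → (2.51749,-3.86164) → ×s → (2.34756,-3.60098) → (2.35,-3.60)
v2: (-2,-5) → rotate → (4.69617,-2.63552) → ×s → (4.37918,-2.45762) → (4.38,-2.46)
v3: (3.5,-2) → rotate → (2.43973,3.20900) → ×s → (2.27505,2.99240) → (2.28,2.99)
v4: (3,4.5) → rotate → (-4.06992,3.56170) → ×s → (-3.79520,3.32129) → (-3.80,3.32)
v5: (-2,5) → rotate → (-5.21828,-1.33026) → ×s → (-4.86604,-1.24047) → (-4.87,-1.24)
v6: (-3,1.5) → rotate → (-1.87875,-2.77855) → ×s → (-1.75193,-2.59099) → (-1.75,-2.59)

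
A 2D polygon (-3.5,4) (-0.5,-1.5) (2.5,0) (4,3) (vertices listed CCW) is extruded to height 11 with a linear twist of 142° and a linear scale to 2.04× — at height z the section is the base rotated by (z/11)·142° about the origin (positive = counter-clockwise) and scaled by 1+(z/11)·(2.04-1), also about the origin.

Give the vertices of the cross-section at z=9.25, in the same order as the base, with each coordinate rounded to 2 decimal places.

t = z/height = 9.25/11 = 0.840909
s = 1 + (scale-1)·z/height = 1 + (2.04-1)·9.25/11 = 1.874545
θ = twist·z/height = 142°·9.25/11 = 119.4091° = 2.084082 rad
cos θ = -0.491042, sin θ = 0.871136 (intermediates below are computed at full precision and shown rounded to 5 d.p.)
v1: (-3.5,4) → rotate → (-1.76590,-5.01314) → ×s → (-3.31025,-9.39737) → (-3.31,-9.40)
v2: (-0.5,-1.5) → rotate → (1.55222,0.30100) → ×s → (2.90972,0.56423) → (2.91,0.56)
v3: (2.5,0) → rotate → (-1.22760,2.17784) → ×s → (-2.30120,4.08246) → (-2.30,4.08)
v4: (4,3) → rotate → (-4.57758,2.01142) → ×s → (-8.58087,3.77049) → (-8.58,3.77)

Cross-section at z=9.25: (-3.31,-9.40) (2.91,0.56) (-2.30,4.08) (-8.58,3.77)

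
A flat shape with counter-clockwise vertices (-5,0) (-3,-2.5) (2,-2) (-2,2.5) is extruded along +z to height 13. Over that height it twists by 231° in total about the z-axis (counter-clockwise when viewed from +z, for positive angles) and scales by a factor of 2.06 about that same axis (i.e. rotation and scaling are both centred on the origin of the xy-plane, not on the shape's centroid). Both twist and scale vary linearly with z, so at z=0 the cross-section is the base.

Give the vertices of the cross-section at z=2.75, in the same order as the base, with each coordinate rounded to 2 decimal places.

Cross-section at z=2.75: (-4.03,-4.61) (-0.11,-4.78) (3.45,0.23) (-3.92,0.17)

t = z/height = 2.75/13 = 0.211538
s = 1 + (scale-1)·z/height = 1 + (2.06-1)·2.75/13 = 1.224231
θ = twist·z/height = 231°·2.75/13 = 48.8654° = 0.852862 rad
cos θ = 0.657830, sin θ = 0.753166 (intermediates below are computed at full precision and shown rounded to 5 d.p.)
v1: (-5,0) → rotate → (-3.28915,-3.76583) → ×s → (-4.02668,-4.61025) → (-4.03,-4.61)
v2: (-3,-2.5) → rotate → (-0.09058,-3.90407) → ×s → (-0.11089,-4.77949) → (-0.11,-4.78)
v3: (2,-2) → rotate → (2.82199,0.19067) → ×s → (3.45477,0.23343) → (3.45,0.23)
v4: (-2,2.5) → rotate → (-3.19858,0.13824) → ×s → (-3.91580,0.16924) → (-3.92,0.17)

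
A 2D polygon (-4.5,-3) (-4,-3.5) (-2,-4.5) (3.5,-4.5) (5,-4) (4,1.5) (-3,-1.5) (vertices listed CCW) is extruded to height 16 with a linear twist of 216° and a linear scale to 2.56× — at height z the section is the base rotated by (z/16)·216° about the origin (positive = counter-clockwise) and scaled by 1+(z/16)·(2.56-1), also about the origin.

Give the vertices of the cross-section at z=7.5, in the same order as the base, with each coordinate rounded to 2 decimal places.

t = z/height = 7.5/16 = 0.46875
s = 1 + (scale-1)·z/height = 1 + (2.56-1)·7.5/16 = 1.731250
θ = twist·z/height = 216°·7.5/16 = 101.2500° = 1.767146 rad
cos θ = -0.195090, sin θ = 0.980785 (intermediates below are computed at full precision and shown rounded to 5 d.p.)
v1: (-4.5,-3) → rotate → (3.82026,-3.82826) → ×s → (6.61383,-6.62768) → (6.61,-6.63)
v2: (-4,-3.5) → rotate → (4.21311,-3.24032) → ×s → (7.29395,-5.60981) → (7.29,-5.61)
v3: (-2,-4.5) → rotate → (4.80371,-1.08366) → ×s → (8.31643,-1.87609) → (8.32,-1.88)
v4: (3.5,-4.5) → rotate → (3.73072,4.31065) → ×s → (6.45880,7.46282) → (6.46,7.46)
v5: (5,-4) → rotate → (2.94769,5.68429) → ×s → (5.10319,9.84092) → (5.10,9.84)
v6: (4,1.5) → rotate → (-2.25154,3.63051) → ×s → (-3.89798,6.28531) → (-3.90,6.29)
v7: (-3,-1.5) → rotate → (2.05645,-2.64972) → ×s → (3.56023,-4.58733) → (3.56,-4.59)

Cross-section at z=7.5: (6.61,-6.63) (7.29,-5.61) (8.32,-1.88) (6.46,7.46) (5.10,9.84) (-3.90,6.29) (3.56,-4.59)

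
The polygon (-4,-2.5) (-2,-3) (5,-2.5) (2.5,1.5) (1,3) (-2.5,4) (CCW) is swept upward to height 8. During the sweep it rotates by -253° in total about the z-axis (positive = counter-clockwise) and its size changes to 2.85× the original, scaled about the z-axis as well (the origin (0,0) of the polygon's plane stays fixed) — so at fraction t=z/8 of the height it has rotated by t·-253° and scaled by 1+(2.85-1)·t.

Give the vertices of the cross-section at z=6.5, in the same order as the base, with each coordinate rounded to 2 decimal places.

Cross-section at z=6.5: (11.73,1.32) (7.76,4.61) (-8.59,11.05) (-7.27,-0.69) (-5.50,-5.69) (1.32,-11.73)

t = z/height = 6.5/8 = 0.8125
s = 1 + (scale-1)·z/height = 1 + (2.85-1)·6.5/8 = 2.503125
θ = twist·z/height = -253°·6.5/8 = -205.5625° = -3.587742 rad
cos θ = -0.902115, sin θ = 0.431495 (intermediates below are computed at full precision and shown rounded to 5 d.p.)
v1: (-4,-2.5) → rotate → (4.68720,0.52931) → ×s → (11.73265,1.32492) → (11.73,1.32)
v2: (-2,-3) → rotate → (3.09872,1.84335) → ×s → (7.75647,4.61415) → (7.76,4.61)
v3: (5,-2.5) → rotate → (-3.43184,4.41276) → ×s → (-8.59032,11.04570) → (-8.59,11.05)
v4: (2.5,1.5) → rotate → (-2.90253,-0.27443) → ×s → (-7.26540,-0.68694) → (-7.27,-0.69)
v5: (1,3) → rotate → (-2.19660,-2.27485) → ×s → (-5.49837,-5.69423) → (-5.50,-5.69)
v6: (-2.5,4) → rotate → (0.52931,-4.68720) → ×s → (1.32492,-11.73265) → (1.32,-11.73)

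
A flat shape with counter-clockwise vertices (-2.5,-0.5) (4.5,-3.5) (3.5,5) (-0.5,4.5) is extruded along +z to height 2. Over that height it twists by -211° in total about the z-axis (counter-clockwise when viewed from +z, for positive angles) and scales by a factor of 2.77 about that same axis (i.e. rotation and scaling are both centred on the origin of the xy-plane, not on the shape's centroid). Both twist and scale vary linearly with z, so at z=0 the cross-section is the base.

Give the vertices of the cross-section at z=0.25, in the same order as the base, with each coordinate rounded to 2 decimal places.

t = z/height = 0.25/2 = 0.125
s = 1 + (scale-1)·z/height = 1 + (2.77-1)·0.25/2 = 1.221250
θ = twist·z/height = -211°·0.25/2 = -26.3750° = -0.460331 rad
cos θ = 0.895906, sin θ = -0.444244 (intermediates below are computed at full precision and shown rounded to 5 d.p.)
v1: (-2.5,-0.5) → rotate → (-2.46189,0.66266) → ×s → (-3.00658,0.80927) → (-3.01,0.81)
v2: (4.5,-3.5) → rotate → (2.47672,-5.13477) → ×s → (3.02469,-6.27084) → (3.02,-6.27)
v3: (3.5,5) → rotate → (5.35689,2.92467) → ×s → (6.54210,3.57176) → (6.54,3.57)
v4: (-0.5,4.5) → rotate → (1.55115,4.25370) → ×s → (1.89434,5.19483) → (1.89,5.19)

Cross-section at z=0.25: (-3.01,0.81) (3.02,-6.27) (6.54,3.57) (1.89,5.19)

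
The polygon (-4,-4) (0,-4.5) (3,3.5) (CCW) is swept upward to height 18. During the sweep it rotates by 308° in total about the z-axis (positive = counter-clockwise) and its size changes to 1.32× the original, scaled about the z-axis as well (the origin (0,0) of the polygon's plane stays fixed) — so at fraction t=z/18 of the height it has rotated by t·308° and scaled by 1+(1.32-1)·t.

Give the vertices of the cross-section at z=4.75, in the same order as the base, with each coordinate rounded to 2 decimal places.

Cross-section at z=4.75: (3.63,-4.95) (4.82,-0.74) (-3.26,3.79)

t = z/height = 4.75/18 = 0.263889
s = 1 + (scale-1)·z/height = 1 + (1.32-1)·4.75/18 = 1.084444
θ = twist·z/height = 308°·4.75/18 = 81.2778° = 1.418565 rad
cos θ = 0.151644, sin θ = 0.988435 (intermediates below are computed at full precision and shown rounded to 5 d.p.)
v1: (-4,-4) → rotate → (3.34716,-4.56032) → ×s → (3.62981,-4.94541) → (3.63,-4.95)
v2: (0,-4.5) → rotate → (4.44796,-0.68240) → ×s → (4.82356,-0.74002) → (4.82,-0.74)
v3: (3,3.5) → rotate → (-3.00459,3.49606) → ×s → (-3.25831,3.79128) → (-3.26,3.79)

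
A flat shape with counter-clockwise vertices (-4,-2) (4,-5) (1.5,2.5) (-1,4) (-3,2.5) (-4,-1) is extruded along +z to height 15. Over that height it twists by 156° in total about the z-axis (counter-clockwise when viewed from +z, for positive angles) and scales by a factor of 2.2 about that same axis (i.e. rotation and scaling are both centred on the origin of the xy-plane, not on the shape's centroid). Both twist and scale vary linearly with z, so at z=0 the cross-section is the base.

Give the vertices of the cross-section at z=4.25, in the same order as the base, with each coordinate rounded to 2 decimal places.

t = z/height = 4.25/15 = 0.283333
s = 1 + (scale-1)·z/height = 1 + (2.2-1)·4.25/15 = 1.340000
θ = twist·z/height = 156°·4.25/15 = 44.2000° = 0.771436 rad
cos θ = 0.716911, sin θ = 0.697165 (intermediates below are computed at full precision and shown rounded to 5 d.p.)
v1: (-4,-2) → rotate → (-1.47331,-4.22248) → ×s → (-1.97424,-5.65813) → (-1.97,-5.66)
v2: (4,-5) → rotate → (6.35347,-0.79589) → ×s → (8.51365,-1.06650) → (8.51,-1.07)
v3: (1.5,2.5) → rotate → (-0.66755,2.83802) → ×s → (-0.89451,3.80295) → (-0.89,3.80)
v4: (-1,4) → rotate → (-3.50557,2.17048) → ×s → (-4.69747,2.90844) → (-4.70,2.91)
v5: (-3,2.5) → rotate → (-3.89364,-0.29922) → ×s → (-5.21748,-0.40095) → (-5.22,-0.40)
v6: (-4,-1) → rotate → (-2.17048,-3.50557) → ×s → (-2.90844,-4.69747) → (-2.91,-4.70)

Cross-section at z=4.25: (-1.97,-5.66) (8.51,-1.07) (-0.89,3.80) (-4.70,2.91) (-5.22,-0.40) (-2.91,-4.70)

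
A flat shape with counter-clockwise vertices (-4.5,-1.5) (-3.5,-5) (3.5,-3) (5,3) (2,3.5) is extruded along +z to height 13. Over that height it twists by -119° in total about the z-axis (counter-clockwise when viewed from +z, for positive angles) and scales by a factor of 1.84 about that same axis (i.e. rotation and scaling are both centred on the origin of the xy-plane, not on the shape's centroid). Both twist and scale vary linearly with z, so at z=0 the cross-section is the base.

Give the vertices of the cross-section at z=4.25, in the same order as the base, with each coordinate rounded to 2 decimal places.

Cross-section at z=4.25: (-5.66,2.11) (-7.47,-2.16) (1.07,-5.78) (7.36,-1.03) (4.79,1.87)

t = z/height = 4.25/13 = 0.326923
s = 1 + (scale-1)·z/height = 1 + (1.84-1)·4.25/13 = 1.274615
θ = twist·z/height = -119°·4.25/13 = -38.9038° = -0.679000 rad
cos θ = 0.778201, sin θ = -0.628015 (intermediates below are computed at full precision and shown rounded to 5 d.p.)
v1: (-4.5,-1.5) → rotate → (-4.44393,1.65877) → ×s → (-5.66430,2.11429) → (-5.66,2.11)
v2: (-3.5,-5) → rotate → (-5.86378,-1.69295) → ×s → (-7.47406,-2.15786) → (-7.47,-2.16)
v3: (3.5,-3) → rotate → (0.83966,-4.53266) → ×s → (1.07024,-5.77739) → (1.07,-5.78)
v4: (5,3) → rotate → (5.77505,-0.80547) → ×s → (7.36097,-1.02667) → (7.36,-1.03)
v5: (2,3.5) → rotate → (3.75446,1.46767) → ×s → (4.78549,1.87072) → (4.79,1.87)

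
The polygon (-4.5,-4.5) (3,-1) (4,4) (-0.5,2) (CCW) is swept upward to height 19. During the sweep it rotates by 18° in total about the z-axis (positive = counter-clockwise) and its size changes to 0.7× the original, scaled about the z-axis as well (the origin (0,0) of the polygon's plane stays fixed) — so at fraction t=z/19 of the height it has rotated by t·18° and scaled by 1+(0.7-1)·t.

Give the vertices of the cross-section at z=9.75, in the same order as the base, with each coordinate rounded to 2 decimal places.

t = z/height = 9.75/19 = 0.513158
s = 1 + (scale-1)·z/height = 1 + (0.7-1)·9.75/19 = 0.846053
θ = twist·z/height = 18°·9.75/19 = 9.2368° = 0.161213 rad
cos θ = 0.987033, sin θ = 0.160516 (intermediates below are computed at full precision and shown rounded to 5 d.p.)
v1: (-4.5,-4.5) → rotate → (-3.71933,-5.16397) → ×s → (-3.14675,-4.36899) → (-3.15,-4.37)
v2: (3,-1) → rotate → (3.12162,-0.50549) → ×s → (2.64105,-0.42767) → (2.64,-0.43)
v3: (4,4) → rotate → (3.30607,4.59020) → ×s → (2.79711,3.88355) → (2.80,3.88)
v4: (-0.5,2) → rotate → (-0.81455,1.89381) → ×s → (-0.68915,1.60226) → (-0.69,1.60)

Cross-section at z=9.75: (-3.15,-4.37) (2.64,-0.43) (2.80,3.88) (-0.69,1.60)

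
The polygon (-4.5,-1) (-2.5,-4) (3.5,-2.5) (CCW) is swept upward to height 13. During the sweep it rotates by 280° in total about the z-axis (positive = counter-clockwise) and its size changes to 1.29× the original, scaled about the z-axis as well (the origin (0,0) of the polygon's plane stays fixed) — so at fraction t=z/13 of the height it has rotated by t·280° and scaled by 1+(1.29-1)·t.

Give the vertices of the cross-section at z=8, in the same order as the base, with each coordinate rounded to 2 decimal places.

Cross-section at z=8: (5.41,0.46) (3.55,4.28) (-3.69,3.47)

t = z/height = 8/13 = 0.615385
s = 1 + (scale-1)·z/height = 1 + (1.29-1)·8/13 = 1.178462
θ = twist·z/height = 280°·8/13 = 172.3077° = 3.007337 rad
cos θ = -0.991001, sin θ = 0.133853 (intermediates below are computed at full precision and shown rounded to 5 d.p.)
v1: (-4.5,-1) → rotate → (4.59336,0.38866) → ×s → (5.41310,0.45802) → (5.41,0.46)
v2: (-2.5,-4) → rotate → (3.01292,3.62937) → ×s → (3.55061,4.27708) → (3.55,4.28)
v3: (3.5,-2.5) → rotate → (-3.13387,2.94599) → ×s → (-3.69315,3.47173) → (-3.69,3.47)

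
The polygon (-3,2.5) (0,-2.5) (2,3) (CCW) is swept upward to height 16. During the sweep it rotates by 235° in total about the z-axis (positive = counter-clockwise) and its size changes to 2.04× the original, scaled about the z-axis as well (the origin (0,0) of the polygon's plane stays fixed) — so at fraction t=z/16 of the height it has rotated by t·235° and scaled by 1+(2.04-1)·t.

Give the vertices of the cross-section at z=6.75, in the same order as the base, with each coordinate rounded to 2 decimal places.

Cross-section at z=6.75: (-2.87,-4.83) (3.55,0.57) (-4.72,2.16)

t = z/height = 6.75/16 = 0.421875
s = 1 + (scale-1)·z/height = 1 + (2.04-1)·6.75/16 = 1.438750
θ = twist·z/height = 235°·6.75/16 = 99.1406° = 1.730330 rad
cos θ = -0.158858, sin θ = 0.987301 (intermediates below are computed at full precision and shown rounded to 5 d.p.)
v1: (-3,2.5) → rotate → (-1.99168,-3.35905) → ×s → (-2.86553,-4.83283) → (-2.87,-4.83)
v2: (0,-2.5) → rotate → (2.46825,0.39715) → ×s → (3.55120,0.57139) → (3.55,0.57)
v3: (2,3) → rotate → (-3.27962,1.49803) → ×s → (-4.71855,2.15529) → (-4.72,2.16)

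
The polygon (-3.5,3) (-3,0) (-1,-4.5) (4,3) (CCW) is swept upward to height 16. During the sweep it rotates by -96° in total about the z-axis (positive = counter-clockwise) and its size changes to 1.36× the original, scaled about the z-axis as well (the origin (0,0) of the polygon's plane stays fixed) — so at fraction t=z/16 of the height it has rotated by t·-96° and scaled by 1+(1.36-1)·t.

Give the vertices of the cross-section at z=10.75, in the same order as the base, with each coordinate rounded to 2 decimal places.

Cross-section at z=10.75: (1.49,5.53) (-1.60,3.36) (-5.58,-1.28) (5.50,-2.88)

t = z/height = 10.75/16 = 0.671875
s = 1 + (scale-1)·z/height = 1 + (1.36-1)·10.75/16 = 1.241875
θ = twist·z/height = -96°·10.75/16 = -64.5000° = -1.125737 rad
cos θ = 0.430511, sin θ = -0.902585 (intermediates below are computed at full precision and shown rounded to 5 d.p.)
v1: (-3.5,3) → rotate → (1.20097,4.45058) → ×s → (1.49145,5.52707) → (1.49,5.53)
v2: (-3,0) → rotate → (-1.29153,2.70776) → ×s → (-1.60392,3.36269) → (-1.60,3.36)
v3: (-1,-4.5) → rotate → (-4.49214,-1.03471) → ×s → (-5.57868,-1.28499) → (-5.58,-1.28)
v4: (4,3) → rotate → (4.42980,-2.31881) → ×s → (5.50126,-2.87967) → (5.50,-2.88)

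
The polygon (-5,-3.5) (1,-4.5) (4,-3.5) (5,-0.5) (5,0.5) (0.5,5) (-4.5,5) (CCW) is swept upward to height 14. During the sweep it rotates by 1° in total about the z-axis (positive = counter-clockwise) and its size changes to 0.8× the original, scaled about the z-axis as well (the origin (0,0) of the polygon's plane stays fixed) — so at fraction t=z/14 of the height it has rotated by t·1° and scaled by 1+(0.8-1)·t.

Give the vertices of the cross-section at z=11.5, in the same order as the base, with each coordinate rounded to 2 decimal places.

t = z/height = 11.5/14 = 0.821429
s = 1 + (scale-1)·z/height = 1 + (0.8-1)·11.5/14 = 0.835714
θ = twist·z/height = 1°·11.5/14 = 0.8214° = 0.014337 rad
cos θ = 0.999897, sin θ = 0.014336 (intermediates below are computed at full precision and shown rounded to 5 d.p.)
v1: (-5,-3.5) → rotate → (-4.94931,-3.57132) → ×s → (-4.13621,-2.98460) → (-4.14,-2.98)
v2: (1,-4.5) → rotate → (1.06441,-4.48520) → ×s → (0.88954,-3.74835) → (0.89,-3.75)
v3: (4,-3.5) → rotate → (4.04977,-3.44230) → ×s → (3.38445,-2.87678) → (3.38,-2.88)
v4: (5,-0.5) → rotate → (5.00665,-0.42827) → ×s → (4.18413,-0.35791) → (4.18,-0.36)
v5: (5,0.5) → rotate → (4.99232,0.57163) → ×s → (4.17215,0.47772) → (4.17,0.48)
v6: (0.5,5) → rotate → (0.42827,5.00665) → ×s → (0.35791,4.18413) → (0.36,4.18)
v7: (-4.5,5) → rotate → (-4.57122,4.93497) → ×s → (-3.82023,4.12423) → (-3.82,4.12)

Cross-section at z=11.5: (-4.14,-2.98) (0.89,-3.75) (3.38,-2.88) (4.18,-0.36) (4.17,0.48) (0.36,4.18) (-3.82,4.12)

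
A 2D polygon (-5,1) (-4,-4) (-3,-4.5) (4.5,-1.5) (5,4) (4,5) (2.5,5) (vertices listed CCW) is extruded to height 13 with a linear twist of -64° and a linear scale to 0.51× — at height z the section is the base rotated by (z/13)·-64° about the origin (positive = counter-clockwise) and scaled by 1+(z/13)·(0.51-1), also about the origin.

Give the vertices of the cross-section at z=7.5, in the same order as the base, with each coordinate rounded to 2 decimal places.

t = z/height = 7.5/13 = 0.576923
s = 1 + (scale-1)·z/height = 1 + (0.51-1)·7.5/13 = 0.717308
θ = twist·z/height = -64°·7.5/13 = -36.9231° = -0.644429 rad
cos θ = 0.799443, sin θ = -0.600742 (intermediates below are computed at full precision and shown rounded to 5 d.p.)
v1: (-5,1) → rotate → (-3.39647,3.80315) → ×s → (-2.43632,2.72803) → (-2.44,2.73)
v2: (-4,-4) → rotate → (-5.60074,-0.79480) → ×s → (-4.01745,-0.57012) → (-4.02,-0.57)
v3: (-3,-4.5) → rotate → (-5.10167,-1.79527) → ×s → (-3.65947,-1.28776) → (-3.66,-1.29)
v4: (4.5,-1.5) → rotate → (2.69638,-3.90250) → ×s → (1.93413,-2.79930) → (1.93,-2.80)
v5: (5,4) → rotate → (6.40018,0.19406) → ×s → (4.59090,0.13920) → (4.59,0.14)
v6: (4,5) → rotate → (6.20148,1.59424) → ×s → (4.44837,1.14356) → (4.45,1.14)
v7: (2.5,5) → rotate → (5.00232,2.49536) → ×s → (3.58820,1.78994) → (3.59,1.79)

Cross-section at z=7.5: (-2.44,2.73) (-4.02,-0.57) (-3.66,-1.29) (1.93,-2.80) (4.59,0.14) (4.45,1.14) (3.59,1.79)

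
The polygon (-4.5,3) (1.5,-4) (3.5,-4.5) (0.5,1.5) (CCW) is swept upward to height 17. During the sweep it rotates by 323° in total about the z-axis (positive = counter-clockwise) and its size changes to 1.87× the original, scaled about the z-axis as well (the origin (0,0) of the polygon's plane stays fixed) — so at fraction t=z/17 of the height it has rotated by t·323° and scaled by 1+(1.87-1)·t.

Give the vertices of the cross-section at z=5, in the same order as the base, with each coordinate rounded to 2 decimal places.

Cross-section at z=5: (-3.26,-5.96) (4.84,2.31) (5.25,4.87) (-1.93,0.46)

t = z/height = 5/17 = 0.294118
s = 1 + (scale-1)·z/height = 1 + (1.87-1)·5/17 = 1.255882
θ = twist·z/height = 323°·5/17 = 95.0000° = 1.658063 rad
cos θ = -0.087156, sin θ = 0.996195 (intermediates below are computed at full precision and shown rounded to 5 d.p.)
v1: (-4.5,3) → rotate → (-2.59638,-4.74434) → ×s → (-3.26075,-5.95834) → (-3.26,-5.96)
v2: (1.5,-4) → rotate → (3.85405,1.84292) → ×s → (4.84023,2.31448) → (4.84,2.31)
v3: (3.5,-4.5) → rotate → (4.17783,3.87888) → ×s → (5.24686,4.87142) → (5.25,4.87)
v4: (0.5,1.5) → rotate → (-1.53787,0.36736) → ×s → (-1.93138,0.46137) → (-1.93,0.46)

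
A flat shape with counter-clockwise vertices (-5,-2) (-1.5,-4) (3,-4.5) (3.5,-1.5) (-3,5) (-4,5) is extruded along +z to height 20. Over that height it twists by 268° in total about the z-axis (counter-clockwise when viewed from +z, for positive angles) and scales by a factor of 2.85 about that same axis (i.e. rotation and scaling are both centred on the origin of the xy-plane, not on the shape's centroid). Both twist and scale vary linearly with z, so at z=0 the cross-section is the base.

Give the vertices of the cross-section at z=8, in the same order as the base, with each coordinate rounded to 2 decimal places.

Cross-section at z=8: (5.90,-7.28) (7.42,-0.44) (5.94,7.30) (0.69,6.59) (-6.77,-7.56) (-6.25,-9.22)

t = z/height = 8/20 = 0.4
s = 1 + (scale-1)·z/height = 1 + (2.85-1)·8/20 = 1.740000
θ = twist·z/height = 268°·8/20 = 107.2000° = 1.870993 rad
cos θ = -0.295708, sin θ = 0.955278 (intermediates below are computed at full precision and shown rounded to 5 d.p.)
v1: (-5,-2) → rotate → (3.38910,-4.18498) → ×s → (5.89703,-7.28186) → (5.90,-7.28)
v2: (-1.5,-4) → rotate → (4.26468,-0.25009) → ×s → (7.42054,-0.43515) → (7.42,-0.44)
v3: (3,-4.5) → rotate → (3.41163,4.19652) → ×s → (5.93623,7.30195) → (5.94,7.30)
v4: (3.5,-1.5) → rotate → (0.39794,3.78704) → ×s → (0.69241,6.58944) → (0.69,6.59)
v5: (-3,5) → rotate → (-3.88927,-4.34438) → ×s → (-6.76733,-7.55921) → (-6.77,-7.56)
v6: (-4,5) → rotate → (-3.59356,-5.29965) → ×s → (-6.25279,-9.22140) → (-6.25,-9.22)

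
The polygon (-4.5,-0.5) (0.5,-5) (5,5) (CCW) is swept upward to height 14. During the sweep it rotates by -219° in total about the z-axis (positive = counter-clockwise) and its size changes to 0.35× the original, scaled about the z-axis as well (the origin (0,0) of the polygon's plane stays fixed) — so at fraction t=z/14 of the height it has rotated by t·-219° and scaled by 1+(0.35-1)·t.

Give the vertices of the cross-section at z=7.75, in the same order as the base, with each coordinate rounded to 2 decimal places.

Cross-section at z=7.75: (1.22,2.63) (-2.90,1.39) (1.08,-4.40)

t = z/height = 7.75/14 = 0.553571
s = 1 + (scale-1)·z/height = 1 + (0.35-1)·7.75/14 = 0.640179
θ = twist·z/height = -219°·7.75/14 = -121.2321° = -2.115900 rad
cos θ = -0.518507, sin θ = -0.855074 (intermediates below are computed at full precision and shown rounded to 5 d.p.)
v1: (-4.5,-0.5) → rotate → (1.90574,4.10708) → ×s → (1.22002,2.62927) → (1.22,2.63)
v2: (0.5,-5) → rotate → (-4.53462,2.16500) → ×s → (-2.90297,1.38598) → (-2.90,1.39)
v3: (5,5) → rotate → (1.68283,-6.86790) → ×s → (1.07731,-4.39668) → (1.08,-4.40)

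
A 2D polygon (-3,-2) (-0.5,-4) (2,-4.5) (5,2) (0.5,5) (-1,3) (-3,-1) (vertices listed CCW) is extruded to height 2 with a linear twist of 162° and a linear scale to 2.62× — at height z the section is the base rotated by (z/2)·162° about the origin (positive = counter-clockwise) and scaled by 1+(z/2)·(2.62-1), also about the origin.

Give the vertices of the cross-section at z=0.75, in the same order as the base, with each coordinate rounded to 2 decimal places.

t = z/height = 0.75/2 = 0.375
s = 1 + (scale-1)·z/height = 1 + (2.62-1)·0.75/2 = 1.607500
θ = twist·z/height = 162°·0.75/2 = 60.7500° = 1.060288 rad
cos θ = 0.488621, sin θ = 0.872496 (intermediates below are computed at full precision and shown rounded to 5 d.p.)
v1: (-3,-2) → rotate → (0.27913,-3.59473) → ×s → (0.44870,-5.77853) → (0.45,-5.78)
v2: (-0.5,-4) → rotate → (3.24567,-2.39073) → ×s → (5.21742,-3.84310) → (5.22,-3.84)
v3: (2,-4.5) → rotate → (4.90347,-0.45380) → ×s → (7.88234,-0.72949) → (7.88,-0.73)
v4: (5,2) → rotate → (0.69811,5.33972) → ×s → (1.12222,8.58360) → (1.12,8.58)
v5: (0.5,5) → rotate → (-4.11817,2.87935) → ×s → (-6.61996,4.62856) → (-6.62,4.63)
v6: (-1,3) → rotate → (-3.10611,0.59337) → ×s → (-4.99307,0.95384) → (-4.99,0.95)
v7: (-3,-1) → rotate → (-0.59337,-3.10611) → ×s → (-0.95384,-4.99307) → (-0.95,-4.99)

Cross-section at z=0.75: (0.45,-5.78) (5.22,-3.84) (7.88,-0.73) (1.12,8.58) (-6.62,4.63) (-4.99,0.95) (-0.95,-4.99)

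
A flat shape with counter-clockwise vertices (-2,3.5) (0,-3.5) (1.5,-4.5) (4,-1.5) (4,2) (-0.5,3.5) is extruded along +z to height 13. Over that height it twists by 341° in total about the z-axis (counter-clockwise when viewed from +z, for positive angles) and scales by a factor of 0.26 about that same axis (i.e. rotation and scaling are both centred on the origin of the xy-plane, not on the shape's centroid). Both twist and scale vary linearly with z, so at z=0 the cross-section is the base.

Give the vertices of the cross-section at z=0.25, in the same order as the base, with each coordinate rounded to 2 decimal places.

Cross-section at z=0.25: (-2.35,3.20) (0.39,-3.43) (1.98,-4.24) (4.09,-1.02) (3.69,2.41) (-0.88,3.37)

t = z/height = 0.25/13 = 0.0192308
s = 1 + (scale-1)·z/height = 1 + (0.26-1)·0.25/13 = 0.985769
θ = twist·z/height = 341°·0.25/13 = 6.5577° = 0.114453 rad
cos θ = 0.993457, sin θ = 0.114204 (intermediates below are computed at full precision and shown rounded to 5 d.p.)
v1: (-2,3.5) → rotate → (-2.38663,3.24869) → ×s → (-2.35266,3.20246) → (-2.35,3.20)
v2: (0,-3.5) → rotate → (0.39971,-3.47710) → ×s → (0.39402,-3.42762) → (0.39,-3.43)
v3: (1.5,-4.5) → rotate → (2.00410,-4.29925) → ×s → (1.97558,-4.23807) → (1.98,-4.24)
v4: (4,-1.5) → rotate → (4.14513,-1.03337) → ×s → (4.08615,-1.01867) → (4.09,-1.02)
v5: (4,2) → rotate → (3.74542,2.44373) → ×s → (3.69212,2.40895) → (3.69,2.41)
v6: (-0.5,3.5) → rotate → (-0.89644,3.42000) → ×s → (-0.88368,3.37133) → (-0.88,3.37)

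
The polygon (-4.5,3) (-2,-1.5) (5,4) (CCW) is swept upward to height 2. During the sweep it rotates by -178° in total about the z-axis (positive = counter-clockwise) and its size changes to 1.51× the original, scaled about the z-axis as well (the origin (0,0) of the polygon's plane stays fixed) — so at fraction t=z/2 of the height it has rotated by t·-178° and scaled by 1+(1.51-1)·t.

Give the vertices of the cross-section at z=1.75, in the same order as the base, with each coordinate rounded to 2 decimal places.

Cross-section at z=1.75: (7.72,-1.28) (1.75,3.17) (-4.22,-8.24)

t = z/height = 1.75/2 = 0.875
s = 1 + (scale-1)·z/height = 1 + (1.51-1)·1.75/2 = 1.446250
θ = twist·z/height = -178°·1.75/2 = -155.7500° = -2.718350 rad
cos θ = -0.911762, sin θ = -0.410719 (intermediates below are computed at full precision and shown rounded to 5 d.p.)
v1: (-4.5,3) → rotate → (5.33509,-0.88705) → ×s → (7.71587,-1.28290) → (7.72,-1.28)
v2: (-2,-1.5) → rotate → (1.20745,2.18908) → ×s → (1.74627,3.16596) → (1.75,3.17)
v3: (5,4) → rotate → (-2.91593,-5.70064) → ×s → (-4.21717,-8.24455) → (-4.22,-8.24)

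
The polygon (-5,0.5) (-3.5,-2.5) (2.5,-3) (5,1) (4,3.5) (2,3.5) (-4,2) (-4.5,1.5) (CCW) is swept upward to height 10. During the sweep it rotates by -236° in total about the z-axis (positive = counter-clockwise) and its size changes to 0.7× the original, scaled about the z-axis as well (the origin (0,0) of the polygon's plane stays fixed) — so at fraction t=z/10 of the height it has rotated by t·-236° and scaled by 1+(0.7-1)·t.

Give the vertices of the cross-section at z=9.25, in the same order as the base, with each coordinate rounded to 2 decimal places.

Cross-section at z=9.25: (2.61,-2.52) (3.10,-0.15) (-0.07,2.82) (-3.28,1.67) (-3.84,-0.19) (-2.70,-1.09) (1.37,-2.93) (1.88,-2.87)

t = z/height = 9.25/10 = 0.925
s = 1 + (scale-1)·z/height = 1 + (0.7-1)·9.25/10 = 0.722500
θ = twist·z/height = -236°·9.25/10 = -218.3000° = -3.810054 rad
cos θ = -0.784776, sin θ = 0.619779 (intermediates below are computed at full precision and shown rounded to 5 d.p.)
v1: (-5,0.5) → rotate → (3.61399,-3.49128) → ×s → (2.61111,-2.52245) → (2.61,-2.52)
v2: (-3.5,-2.5) → rotate → (4.29616,-0.20729) → ×s → (3.10398,-0.14976) → (3.10,-0.15)
v3: (2.5,-3) → rotate → (-0.10260,3.90378) → ×s → (-0.07413,2.82048) → (-0.07,2.82)
v4: (5,1) → rotate → (-4.54366,2.31412) → ×s → (-3.28279,1.67195) → (-3.28,1.67)
v5: (4,3.5) → rotate → (-5.30833,-0.26760) → ×s → (-3.83527,-0.19334) → (-3.84,-0.19)
v6: (2,3.5) → rotate → (-3.73878,-1.50716) → ×s → (-2.70127,-1.08892) → (-2.70,-1.09)
v7: (-4,2) → rotate → (1.89955,-4.04867) → ×s → (1.37242,-2.92516) → (1.37,-2.93)
v8: (-4.5,1.5) → rotate → (2.60183,-3.96617) → ×s → (1.87982,-2.86556) → (1.88,-2.87)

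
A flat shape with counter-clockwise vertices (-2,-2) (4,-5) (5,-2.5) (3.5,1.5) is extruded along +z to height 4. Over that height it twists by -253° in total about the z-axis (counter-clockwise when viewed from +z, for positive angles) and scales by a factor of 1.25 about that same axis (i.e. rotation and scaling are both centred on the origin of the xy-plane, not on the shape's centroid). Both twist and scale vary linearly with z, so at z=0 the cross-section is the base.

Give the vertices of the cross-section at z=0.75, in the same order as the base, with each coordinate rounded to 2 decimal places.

t = z/height = 0.75/4 = 0.1875
s = 1 + (scale-1)·z/height = 1 + (1.25-1)·0.75/4 = 1.046875
θ = twist·z/height = -253°·0.75/4 = -47.4375° = -0.827941 rad
cos θ = 0.676394, sin θ = -0.736540 (intermediates below are computed at full precision and shown rounded to 5 d.p.)
v1: (-2,-2) → rotate → (-2.82587,0.12029) → ×s → (-2.95833,0.12593) → (-2.96,0.13)
v2: (4,-5) → rotate → (-0.97712,-6.32813) → ×s → (-1.02293,-6.62476) → (-1.02,-6.62)
v3: (5,-2.5) → rotate → (1.54062,-5.37368) → ×s → (1.61284,-5.62558) → (1.61,-5.63)
v4: (3.5,1.5) → rotate → (3.47219,-1.56330) → ×s → (3.63495,-1.63658) → (3.63,-1.64)

Cross-section at z=0.75: (-2.96,0.13) (-1.02,-6.62) (1.61,-5.63) (3.63,-1.64)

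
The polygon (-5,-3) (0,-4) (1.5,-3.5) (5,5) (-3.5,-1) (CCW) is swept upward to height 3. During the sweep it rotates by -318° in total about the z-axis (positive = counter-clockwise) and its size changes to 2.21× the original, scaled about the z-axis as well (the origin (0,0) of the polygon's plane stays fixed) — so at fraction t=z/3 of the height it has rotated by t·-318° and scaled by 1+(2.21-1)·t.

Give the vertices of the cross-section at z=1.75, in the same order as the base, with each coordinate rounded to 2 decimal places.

t = z/height = 1.75/3 = 0.583333
s = 1 + (scale-1)·z/height = 1 + (2.21-1)·1.75/3 = 1.705833
θ = twist·z/height = -318°·1.75/3 = -185.5000° = -3.237586 rad
cos θ = -0.995396, sin θ = 0.095846 (intermediates below are computed at full precision and shown rounded to 5 d.p.)
v1: (-5,-3) → rotate → (5.26452,2.50696) → ×s → (8.98039,4.27646) → (8.98,4.28)
v2: (0,-4) → rotate → (0.38338,3.98158) → ×s → (0.65399,6.79192) → (0.65,6.79)
v3: (1.5,-3.5) → rotate → (-1.15763,3.62766) → ×s → (-1.97473,6.18818) → (-1.97,6.19)
v4: (5,5) → rotate → (-5.45621,-4.49775) → ×s → (-9.30738,-7.67242) → (-9.31,-7.67)
v5: (-3.5,-1) → rotate → (3.57973,0.65994) → ×s → (6.10643,1.12574) → (6.11,1.13)

Cross-section at z=1.75: (8.98,4.28) (0.65,6.79) (-1.97,6.19) (-9.31,-7.67) (6.11,1.13)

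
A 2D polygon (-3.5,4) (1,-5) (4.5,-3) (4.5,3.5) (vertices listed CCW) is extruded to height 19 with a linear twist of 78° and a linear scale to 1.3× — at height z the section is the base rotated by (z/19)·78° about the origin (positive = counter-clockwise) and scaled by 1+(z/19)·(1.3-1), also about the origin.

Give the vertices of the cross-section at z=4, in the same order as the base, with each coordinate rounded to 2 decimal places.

Cross-section at z=4: (-4.77,3.03) (2.52,-4.80) (5.49,-1.71) (3.54,4.92)

t = z/height = 4/19 = 0.210526
s = 1 + (scale-1)·z/height = 1 + (1.3-1)·4/19 = 1.063158
θ = twist·z/height = 78°·4/19 = 16.4211° = 0.286601 rad
cos θ = 0.959210, sin θ = 0.282694 (intermediates below are computed at full precision and shown rounded to 5 d.p.)
v1: (-3.5,4) → rotate → (-4.48801,2.84741) → ×s → (-4.77146,3.02725) → (-4.77,3.03)
v2: (1,-5) → rotate → (2.37268,-4.51336) → ×s → (2.52253,-4.79841) → (2.52,-4.80)
v3: (4.5,-3) → rotate → (5.16453,-1.60551) → ×s → (5.49071,-1.70691) → (5.49,-1.71)
v4: (4.5,3.5) → rotate → (3.32702,4.62936) → ×s → (3.53714,4.92174) → (3.54,4.92)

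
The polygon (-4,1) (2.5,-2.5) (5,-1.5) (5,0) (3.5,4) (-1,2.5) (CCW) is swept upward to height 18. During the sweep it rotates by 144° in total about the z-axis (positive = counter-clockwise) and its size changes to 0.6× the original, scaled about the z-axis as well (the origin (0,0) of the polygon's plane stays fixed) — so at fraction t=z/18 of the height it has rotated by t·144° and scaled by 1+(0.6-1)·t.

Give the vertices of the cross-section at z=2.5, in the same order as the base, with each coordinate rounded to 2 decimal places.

t = z/height = 2.5/18 = 0.138889
s = 1 + (scale-1)·z/height = 1 + (0.6-1)·2.5/18 = 0.944444
θ = twist·z/height = 144°·2.5/18 = 20.0000° = 0.349066 rad
cos θ = 0.939693, sin θ = 0.342020 (intermediates below are computed at full precision and shown rounded to 5 d.p.)
v1: (-4,1) → rotate → (-4.10079,-0.42839) → ×s → (-3.87297,-0.40459) → (-3.87,-0.40)
v2: (2.5,-2.5) → rotate → (3.20428,-1.49418) → ×s → (3.02627,-1.41117) → (3.03,-1.41)
v3: (5,-1.5) → rotate → (5.21149,0.30056) → ×s → (4.92197,0.28386) → (4.92,0.28)
v4: (5,0) → rotate → (4.69846,1.71010) → ×s → (4.43744,1.61510) → (4.44,1.62)
v5: (3.5,4) → rotate → (1.92084,4.95584) → ×s → (1.81413,4.68052) → (1.81,4.68)
v6: (-1,2.5) → rotate → (-1.79474,2.00721) → ×s → (-1.69504,1.89570) → (-1.70,1.90)

Cross-section at z=2.5: (-3.87,-0.40) (3.03,-1.41) (4.92,0.28) (4.44,1.62) (1.81,4.68) (-1.70,1.90)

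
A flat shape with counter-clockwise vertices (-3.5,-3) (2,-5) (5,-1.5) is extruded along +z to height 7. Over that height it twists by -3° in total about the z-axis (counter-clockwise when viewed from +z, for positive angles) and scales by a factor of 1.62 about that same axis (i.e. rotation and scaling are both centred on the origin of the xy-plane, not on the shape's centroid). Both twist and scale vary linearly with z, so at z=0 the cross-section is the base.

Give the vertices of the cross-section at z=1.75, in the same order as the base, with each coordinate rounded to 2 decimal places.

Cross-section at z=1.75: (-4.09,-3.41) (2.23,-5.80) (5.75,-1.81)

t = z/height = 1.75/7 = 0.25
s = 1 + (scale-1)·z/height = 1 + (1.62-1)·1.75/7 = 1.155000
θ = twist·z/height = -3°·1.75/7 = -0.7500° = -0.013090 rad
cos θ = 0.999914, sin θ = -0.013090 (intermediates below are computed at full precision and shown rounded to 5 d.p.)
v1: (-3.5,-3) → rotate → (-3.53897,-2.95393) → ×s → (-4.08751,-3.41179) → (-4.09,-3.41)
v2: (2,-5) → rotate → (1.93438,-5.02575) → ×s → (2.23421,-5.80474) → (2.23,-5.80)
v3: (5,-1.5) → rotate → (4.97994,-1.56532) → ×s → (5.75183,-1.80794) → (5.75,-1.81)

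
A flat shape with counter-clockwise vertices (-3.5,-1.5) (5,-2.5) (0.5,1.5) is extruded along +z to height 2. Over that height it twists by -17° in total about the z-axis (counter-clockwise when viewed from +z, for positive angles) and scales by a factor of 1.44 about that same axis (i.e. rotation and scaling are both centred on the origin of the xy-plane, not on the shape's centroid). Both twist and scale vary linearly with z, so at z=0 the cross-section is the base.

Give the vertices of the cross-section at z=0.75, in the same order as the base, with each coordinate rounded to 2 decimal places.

Cross-section at z=0.75: (-4.25,-1.28) (5.47,-3.54) (0.77,1.67)

t = z/height = 0.75/2 = 0.375
s = 1 + (scale-1)·z/height = 1 + (1.44-1)·0.75/2 = 1.165000
θ = twist·z/height = -17°·0.75/2 = -6.3750° = -0.111265 rad
cos θ = 0.993816, sin θ = -0.111035 (intermediates below are computed at full precision and shown rounded to 5 d.p.)
v1: (-3.5,-1.5) → rotate → (-3.64491,-1.10210) → ×s → (-4.24632,-1.28395) → (-4.25,-1.28)
v2: (5,-2.5) → rotate → (4.69149,-3.03972) → ×s → (5.46559,-3.54127) → (5.47,-3.54)
v3: (0.5,1.5) → rotate → (0.66346,1.43521) → ×s → (0.77293,1.67202) → (0.77,1.67)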